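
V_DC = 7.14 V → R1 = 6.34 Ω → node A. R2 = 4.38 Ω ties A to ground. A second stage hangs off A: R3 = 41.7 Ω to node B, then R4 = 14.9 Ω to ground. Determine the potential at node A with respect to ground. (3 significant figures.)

Node A sees R2 in parallel with the series input of stage 2, R3 + R4 = 56.60 Ω.
Effective lower resistance at A: R2 ‖ 56.60 = 4.065 Ω.
So V_A = 7.14 × 0.3907 = 2.790 V.

V_A ≈ 2.79 V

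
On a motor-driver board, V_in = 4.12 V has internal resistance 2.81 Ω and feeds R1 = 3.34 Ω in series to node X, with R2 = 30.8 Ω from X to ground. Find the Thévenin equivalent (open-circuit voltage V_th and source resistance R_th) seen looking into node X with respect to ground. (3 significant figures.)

V_th ≈ 3.43 V, R_th ≈ 5.13 Ω

R1' = 2.81 + 3.34 = 6.150 Ω (source resistance + R1).
Open-circuit (no load on X): V_th = V_in · R2/(R1' + R2) = 4.12 × 30.8/(6.150 + 30.8) = 3.434 V.
With V_in suppressed (replaced by a short), R_th = R1' ‖ R2 = (6.150 × 30.8)/(6.150 + 30.8) = 5.126 Ω.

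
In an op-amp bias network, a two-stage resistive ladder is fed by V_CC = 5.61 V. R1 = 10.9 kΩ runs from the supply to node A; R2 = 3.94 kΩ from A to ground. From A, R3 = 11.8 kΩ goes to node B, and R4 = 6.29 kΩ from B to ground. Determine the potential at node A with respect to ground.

Node A sees R2 in parallel with the series input of stage 2, R3 + R4 = 18.09 kΩ.
R2 ‖ (R3+R4) = 3.235 kΩ.
First divider: V_A = V_CC · 3.235/(10.9 + 3.235) = 1.284 V.

V_A ≈ 1.28 V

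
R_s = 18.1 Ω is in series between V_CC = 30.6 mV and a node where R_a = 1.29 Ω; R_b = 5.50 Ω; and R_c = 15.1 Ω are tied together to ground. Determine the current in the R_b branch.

I ≈ 0.285 mA

Equivalent of the parallel group: R_p = 0.9773 Ω.
V_A = 30.6 × 0.9773/19.08 = 1.568 mV.
Branch current I = V_A/R_b = 1.568/5.50 = 0.2850 mA.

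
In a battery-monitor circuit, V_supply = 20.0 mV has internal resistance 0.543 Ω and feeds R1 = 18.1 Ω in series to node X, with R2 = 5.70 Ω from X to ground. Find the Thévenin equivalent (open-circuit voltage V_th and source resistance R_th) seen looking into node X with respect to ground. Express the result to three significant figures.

V_th ≈ 4.68 mV, R_th ≈ 4.37 Ω

R1' = 0.543 + 18.1 = 18.64 Ω (source resistance + R1).
Open-circuit (no load on X): V_th = V_supply · R2/(R1' + R2) = 20.0 × 5.70/(18.64 + 5.70) = 4.683 mV.
Zeroing V_supply shorts the top of R1' to ground, so R_th = R1' ‖ R2 = 4.365 Ω.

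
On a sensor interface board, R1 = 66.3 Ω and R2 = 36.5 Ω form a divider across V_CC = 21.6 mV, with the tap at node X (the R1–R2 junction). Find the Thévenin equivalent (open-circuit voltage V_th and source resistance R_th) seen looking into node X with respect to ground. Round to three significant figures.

V_th ≈ 7.67 mV, R_th ≈ 23.5 Ω

Open-circuit (no load on X): V_th = V_CC · R2/(R1 + R2) = 21.6 × 36.5/(66.30 + 36.5) = 7.669 mV.
With V_CC suppressed (replaced by a short), R_th = R1 ‖ R2 = (66.30 × 36.5)/(66.30 + 36.5) = 23.54 Ω.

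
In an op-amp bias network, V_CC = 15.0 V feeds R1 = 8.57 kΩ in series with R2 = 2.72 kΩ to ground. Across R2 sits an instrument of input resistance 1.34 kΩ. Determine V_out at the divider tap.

V_out ≈ 1.42 V

First combine the lower leg with the load: R2 ‖ R_L = 0.8977 kΩ.
Now apply the divider: V_out = 15.0 × 0.09482 = 1.422 V.
(Unloaded it would be 3.61 V; the load pulls it down.)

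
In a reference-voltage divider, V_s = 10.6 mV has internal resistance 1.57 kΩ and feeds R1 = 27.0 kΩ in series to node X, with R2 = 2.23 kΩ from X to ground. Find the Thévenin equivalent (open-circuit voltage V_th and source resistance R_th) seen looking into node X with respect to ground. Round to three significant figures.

V_th ≈ 0.767 mV, R_th ≈ 2.07 kΩ

R1' = 1.57 + 27.0 = 28.57 kΩ (source resistance + R1).
V_th is the unloaded tap voltage: V_s · R2/(R1'+R2) = 10.6 × 0.07240 = 0.7675 mV.
Zeroing V_s shorts the top of R1' to ground, so R_th = R1' ‖ R2 = 2.069 kΩ.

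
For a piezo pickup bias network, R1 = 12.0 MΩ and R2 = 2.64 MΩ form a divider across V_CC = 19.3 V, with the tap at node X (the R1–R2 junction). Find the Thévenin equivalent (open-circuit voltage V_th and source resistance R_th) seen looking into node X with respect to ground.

Open-circuit (no load on X): V_th = V_CC · R2/(R1 + R2) = 19.3 × 2.64/(12.00 + 2.64) = 3.480 V.
With V_CC suppressed (replaced by a short), R_th = R1 ‖ R2 = (12.00 × 2.64)/(12.00 + 2.64) = 2.164 MΩ.

V_th ≈ 3.48 V, R_th ≈ 2.16 MΩ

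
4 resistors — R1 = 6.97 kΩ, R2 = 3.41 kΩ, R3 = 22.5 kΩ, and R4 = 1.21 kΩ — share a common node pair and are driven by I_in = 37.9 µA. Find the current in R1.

ΣG = 1/6.97 + 1/3.41 + 1/22.5 + 1/1.21 = 1.308.
By the current-divider rule, I = I_in · G_k/ΣG = 37.9 × 0.1097 = 4.158 µA.

I ≈ 4.16 µA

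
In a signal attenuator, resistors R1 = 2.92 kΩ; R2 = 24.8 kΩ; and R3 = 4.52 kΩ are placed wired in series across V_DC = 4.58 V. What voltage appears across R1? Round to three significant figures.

V ≈ 0.415 V

Series total: ΣR = 2.92 + 24.8 + 4.52 = 32.24 kΩ.
V = V_DC · R/ΣR = 4.58 × 0.09057 = 0.4148 V.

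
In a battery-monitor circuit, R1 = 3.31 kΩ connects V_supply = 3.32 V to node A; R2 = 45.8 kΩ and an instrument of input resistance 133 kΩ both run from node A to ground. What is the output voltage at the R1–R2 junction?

First combine the lower leg with the load: R2 ‖ R_L = 34.07 kΩ.
Then V_out = V_supply · R2'/(R1 + R2') = 3.32 × 34.07/37.38 = 3.026 V.
(Unloaded it would be 3.10 V; the load pulls it down.)

V_out ≈ 3.03 V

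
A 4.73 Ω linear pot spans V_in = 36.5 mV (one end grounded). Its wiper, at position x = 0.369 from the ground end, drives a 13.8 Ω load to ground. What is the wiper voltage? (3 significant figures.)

Lower segment x·R_p = 1.745 Ω; upper segment (1−x)·R_p = 2.985 Ω.
(x·R_p) ‖ R_L = 1.549 Ω.
Then V_out = V_in · 1.549/(2.985 + 1.549) = 12.47 mV.

V_out ≈ 12.5 mV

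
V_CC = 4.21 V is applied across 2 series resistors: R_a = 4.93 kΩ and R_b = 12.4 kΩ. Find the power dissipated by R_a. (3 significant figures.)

ΣR = 17.33 kΩ → I = 4.21/17.33 = 0.2429 mA.
P = I²R = 0.05902 × 4.93 = 0.2909 mW.

P ≈ 0.291 mW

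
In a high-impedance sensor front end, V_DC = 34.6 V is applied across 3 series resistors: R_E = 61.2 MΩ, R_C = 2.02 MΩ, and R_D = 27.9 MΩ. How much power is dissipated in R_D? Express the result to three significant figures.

The common current is I = 34.6/91.12 = 0.3797 µA.
P(R_D) = I²·R_D = (0.3797)² × 27.9 = 4.023 µW.

P ≈ 4.02 µW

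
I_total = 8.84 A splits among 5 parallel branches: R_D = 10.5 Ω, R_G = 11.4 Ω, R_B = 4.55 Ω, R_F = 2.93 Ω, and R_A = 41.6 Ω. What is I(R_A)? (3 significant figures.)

ΣG = 1/10.5 + 1/11.4 + 1/4.55 + 1/2.93 + 1/41.6 = 0.7681.
R_A takes the fraction G_k/ΣG = 0.02404/0.7681 = 0.03130, so I = 8.84 × 0.03130 = 0.2767 A.

I ≈ 0.277 A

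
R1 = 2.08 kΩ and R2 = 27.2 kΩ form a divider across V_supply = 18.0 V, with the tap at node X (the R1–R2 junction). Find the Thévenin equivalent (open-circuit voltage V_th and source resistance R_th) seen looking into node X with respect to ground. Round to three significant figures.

V_th is the unloaded tap voltage: V_supply · R2/(R1+R2) = 18.0 × 0.9290 = 16.72 V.
Zeroing V_supply shorts the top of R1 to ground, so R_th = R1 ‖ R2 = 1.932 kΩ.

V_th ≈ 16.7 V, R_th ≈ 1.93 kΩ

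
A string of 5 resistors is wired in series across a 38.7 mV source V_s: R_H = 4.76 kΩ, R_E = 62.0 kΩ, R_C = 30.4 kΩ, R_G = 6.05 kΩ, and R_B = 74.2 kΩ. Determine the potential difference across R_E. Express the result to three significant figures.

ΣR = 4.76 + 62.0 + 30.4 + 6.05 + 74.2 = 177.4 kΩ.
By the voltage-divider rule, V = 38.7 × 62.00/177.4 = 13.52 mV.

V ≈ 13.5 mV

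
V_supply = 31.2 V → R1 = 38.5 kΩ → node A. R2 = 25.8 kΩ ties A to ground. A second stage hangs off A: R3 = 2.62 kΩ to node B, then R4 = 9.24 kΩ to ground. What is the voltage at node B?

V_B ≈ 4.24 V

The second stage (R3 + R4 = 11.86 kΩ) loads node A in parallel with R2.
Effective lower resistance at A: R2 ‖ 11.86 = 8.125 kΩ.
First divider: V_A = V_supply · 8.125/(38.5 + 8.125) = 5.437 V.
Stage 2 is unloaded, so V_B = V_A · R4/(R3+R4) = 5.437 × 9.24/11.86 = 4.236 V.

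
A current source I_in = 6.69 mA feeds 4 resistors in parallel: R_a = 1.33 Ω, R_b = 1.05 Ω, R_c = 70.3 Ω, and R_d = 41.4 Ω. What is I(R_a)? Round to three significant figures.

ΣG = 1/1.33 + 1/1.05 + 1/70.3 + 1/41.4 = 1.743.
By the current-divider rule, I = I_in · G_k/ΣG = 6.69 × 0.4315 = 2.886 mA.

I ≈ 2.89 mA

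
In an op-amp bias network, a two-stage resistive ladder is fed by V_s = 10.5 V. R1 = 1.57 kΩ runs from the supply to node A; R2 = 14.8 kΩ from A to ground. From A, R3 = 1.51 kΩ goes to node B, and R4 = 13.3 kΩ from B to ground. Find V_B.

The second stage (R3 + R4 = 14.81 kΩ) loads node A in parallel with R2.
R2 ‖ (R3+R4) = 7.402 kΩ.
V_A = 10.5 × 7.402/(1.57 + 7.402) = 8.663 V.
V_B = V_A × 0.8980 = 7.779 V.

V_B ≈ 7.78 V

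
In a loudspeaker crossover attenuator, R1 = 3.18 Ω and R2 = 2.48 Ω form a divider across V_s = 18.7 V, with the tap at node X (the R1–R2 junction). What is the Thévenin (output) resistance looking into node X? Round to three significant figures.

R_th ≈ 1.39 Ω

Looking into X with the source shorted: R_th = R1·R2/(R1+R2) = 3.180 × 2.48/5.660 = 1.393 Ω.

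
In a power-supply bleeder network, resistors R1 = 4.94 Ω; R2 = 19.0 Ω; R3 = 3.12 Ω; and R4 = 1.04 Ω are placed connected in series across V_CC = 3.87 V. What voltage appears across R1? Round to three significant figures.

V ≈ 0.680 V

Series total: ΣR = 4.94 + 19.0 + 3.12 + 1.04 = 28.10 Ω.
By the voltage-divider rule, V = 3.87 × 4.940/28.10 = 0.6803 V.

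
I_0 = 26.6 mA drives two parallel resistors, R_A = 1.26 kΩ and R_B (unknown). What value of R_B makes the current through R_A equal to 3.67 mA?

The fraction through R_A equals R_B/(R_A+R_B).
3.67/26.6 = R_B/(R_A + R_B) → R_B = R_A · (0.1380)/(1 − 0.1380) = 1.26 × 0.1601 = 0.2017 kΩ.

R_B ≈ 0.202 kΩ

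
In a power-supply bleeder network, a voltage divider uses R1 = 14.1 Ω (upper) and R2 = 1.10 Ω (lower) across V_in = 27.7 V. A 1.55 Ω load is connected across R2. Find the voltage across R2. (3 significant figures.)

The load sits in parallel with R2, giving an effective lower resistance R2' = R2·R_L/(R2+R_L) = 0.6434 Ω.
Voltage divider with the loaded lower leg: V_out = 27.7 × 0.6434/(14.1 + 0.6434) = 27.7 × 0.04364 = 1.209 V.
(Unloaded it would be 2.00 V; the load pulls it down.)

V_out ≈ 1.21 V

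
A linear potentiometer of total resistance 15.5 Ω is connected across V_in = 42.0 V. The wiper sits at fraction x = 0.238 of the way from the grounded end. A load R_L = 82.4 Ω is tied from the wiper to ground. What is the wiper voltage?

The pot divides into 11.81 Ω above the wiper and 3.689 Ω below.
Lower segment in parallel with the load: 3.689 ‖ 82.4 = 3.531 Ω.
Then V_out = V_in · 3.531/(11.81 + 3.531) = 9.666 V.
(Unloaded: V_out = x·V_in = 10.0 V.)

V_out ≈ 9.67 V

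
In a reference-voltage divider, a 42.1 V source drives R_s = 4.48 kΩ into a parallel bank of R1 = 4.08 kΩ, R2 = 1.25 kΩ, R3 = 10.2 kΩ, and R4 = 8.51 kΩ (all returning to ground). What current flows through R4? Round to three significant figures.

I ≈ 0.744 mA

Parallel bank: R_p = 1/(1/4.08 + 1/1.25 + 1/10.2 + 1/8.51) = 0.7932 kΩ.
Node voltage V_A = V_s · R_p/(R_s + R_p) = 42.1 × 0.1504 = 6.333 V.
Branch current I = V_A/R4 = 6.333/8.51 = 0.7442 mA.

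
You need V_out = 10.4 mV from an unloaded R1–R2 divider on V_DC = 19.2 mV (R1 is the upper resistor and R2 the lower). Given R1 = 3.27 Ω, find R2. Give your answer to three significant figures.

R2 ≈ 3.86 Ω

Required fraction k = V_out/V_DC = 0.5417.
Rearranging, R2 = R1·k/(1−k) = 3.27 × 1.182 = 3.865 Ω.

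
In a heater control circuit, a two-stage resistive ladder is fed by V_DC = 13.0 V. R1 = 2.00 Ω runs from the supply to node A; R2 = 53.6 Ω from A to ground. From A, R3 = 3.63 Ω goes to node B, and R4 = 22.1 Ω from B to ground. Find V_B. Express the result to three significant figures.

The second stage (R3 + R4 = 25.73 Ω) loads node A in parallel with R2.
R2 ‖ (R3+R4) = 17.38 Ω.
V_A = 13.0 × 17.38/(2.00 + 17.38) = 11.66 V.
Stage 2 is unloaded, so V_B = V_A · R4/(R3+R4) = 11.66 × 22.1/25.73 = 10.01 V.

V_B ≈ 10.0 V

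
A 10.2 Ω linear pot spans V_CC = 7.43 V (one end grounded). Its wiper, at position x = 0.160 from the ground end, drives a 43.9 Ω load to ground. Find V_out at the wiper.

Lower segment x·R_p = 1.632 Ω; upper segment (1−x)·R_p = 8.568 Ω.
Lower segment in parallel with the load: 1.632 ‖ 43.9 = 1.574 Ω.
V_out = 7.43 × 1.574/(8.568 + 1.574) = 1.153 V.

V_out ≈ 1.15 V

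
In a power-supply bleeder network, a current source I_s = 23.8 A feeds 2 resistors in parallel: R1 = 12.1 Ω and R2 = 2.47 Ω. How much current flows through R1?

I ≈ 4.03 A

With just two branches, the current splits inversely with resistance.
So I = 23.8 × 2.47/14.57 = 4.035 A.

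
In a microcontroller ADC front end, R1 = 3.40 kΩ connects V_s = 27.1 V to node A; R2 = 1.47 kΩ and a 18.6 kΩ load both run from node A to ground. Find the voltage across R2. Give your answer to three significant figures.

First combine the lower leg with the load: R2 ‖ R_L = 1.362 kΩ.
Then V_out = V_s · R2'/(R1 + R2') = 27.1 × 1.362/4.762 = 7.752 V.
(Unloaded it would be 8.18 V; the load pulls it down.)

V_out ≈ 7.75 V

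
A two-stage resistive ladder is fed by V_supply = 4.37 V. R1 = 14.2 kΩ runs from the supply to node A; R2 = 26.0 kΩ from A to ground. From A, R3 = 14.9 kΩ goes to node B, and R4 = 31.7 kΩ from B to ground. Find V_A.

Node A sees R2 in parallel with the series input of stage 2, R3 + R4 = 46.60 kΩ.
Effective lower resistance at A: R2 ‖ 46.60 = 16.69 kΩ.
First divider: V_A = V_supply · 16.69/(14.2 + 16.69) = 2.361 V.

V_A ≈ 2.36 V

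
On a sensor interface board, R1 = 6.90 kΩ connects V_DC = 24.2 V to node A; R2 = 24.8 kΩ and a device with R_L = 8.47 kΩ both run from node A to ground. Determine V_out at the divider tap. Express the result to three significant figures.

V_out ≈ 11.6 V

The load sits in parallel with R2, giving an effective lower resistance R2' = R2·R_L/(R2+R_L) = 6.314 kΩ.
Then V_out = V_DC · R2'/(R1 + R2') = 24.2 × 6.314/13.21 = 11.56 V.
(Unloaded it would be 18.9 V; the load pulls it down.)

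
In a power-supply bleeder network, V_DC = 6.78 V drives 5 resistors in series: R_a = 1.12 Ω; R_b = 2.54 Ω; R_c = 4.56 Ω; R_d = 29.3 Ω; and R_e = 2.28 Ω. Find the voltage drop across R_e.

V ≈ 0.388 V

Series total: ΣR = 1.12 + 2.54 + 4.56 + 29.3 + 2.28 = 39.80 Ω.
V = V_DC · R/ΣR = 6.78 × 0.05729 = 0.3884 V.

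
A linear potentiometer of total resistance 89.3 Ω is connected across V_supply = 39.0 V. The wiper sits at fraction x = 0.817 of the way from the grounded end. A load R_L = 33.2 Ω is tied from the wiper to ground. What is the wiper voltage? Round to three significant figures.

V_out ≈ 22.7 V

Split the track: R_lower = x·R_p = 72.96 Ω, R_upper = (1−x)·R_p = 16.34 Ω.
(x·R_p) ‖ R_L = 22.82 Ω.
Then V_out = V_supply · 22.82/(16.34 + 22.82) = 22.72 V.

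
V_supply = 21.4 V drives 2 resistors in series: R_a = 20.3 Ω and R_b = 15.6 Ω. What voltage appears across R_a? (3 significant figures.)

V ≈ 12.1 V

Total series resistance ΣR = 20.3 + 15.6 = 35.90 Ω.
By the voltage-divider rule, V = 21.4 × 20.30/35.90 = 12.10 V.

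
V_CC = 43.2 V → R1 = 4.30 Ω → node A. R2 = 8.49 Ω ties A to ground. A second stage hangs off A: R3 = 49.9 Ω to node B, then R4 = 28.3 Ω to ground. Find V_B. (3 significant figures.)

Looking into the second stage from A: R3 + R4 = 78.20 Ω appears in parallel with R2.
Effective lower resistance at A: R2 ‖ 78.20 = 7.659 Ω.
So V_A = 43.2 × 0.6404 = 27.67 V.
Stage 2 is unloaded, so V_B = V_A · R4/(R3+R4) = 27.67 × 28.3/78.20 = 10.01 V.

V_B ≈ 10.0 V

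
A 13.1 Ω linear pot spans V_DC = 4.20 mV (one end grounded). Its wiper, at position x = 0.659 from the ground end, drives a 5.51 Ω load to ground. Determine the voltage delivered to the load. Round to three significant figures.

V_out ≈ 1.80 mV

Split the track: R_lower = x·R_p = 8.633 Ω, R_upper = (1−x)·R_p = 4.467 Ω.
(x·R_p) ‖ R_L = 3.363 Ω.
Loaded-divider output: V_out = 4.20 × 0.4295 = 1.804 mV.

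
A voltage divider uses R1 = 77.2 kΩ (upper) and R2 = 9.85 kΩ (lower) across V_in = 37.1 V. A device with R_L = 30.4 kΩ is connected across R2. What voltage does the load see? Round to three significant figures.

The load sits in parallel with R2, giving an effective lower resistance R2' = R2·R_L/(R2+R_L) = 7.440 kΩ.
Voltage divider with the loaded lower leg: V_out = 37.1 × 7.440/(77.2 + 7.440) = 37.1 × 0.08790 = 3.261 V.

V_out ≈ 3.26 V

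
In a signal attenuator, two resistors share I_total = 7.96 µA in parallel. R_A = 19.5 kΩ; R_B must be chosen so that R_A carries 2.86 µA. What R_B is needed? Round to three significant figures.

The fraction through R_A equals R_B/(R_A+R_B).
With f = 0.3593, R_B = R_A · f/(1−f) = 19.5 × 0.5608 = 10.94 kΩ.

R_B ≈ 10.9 kΩ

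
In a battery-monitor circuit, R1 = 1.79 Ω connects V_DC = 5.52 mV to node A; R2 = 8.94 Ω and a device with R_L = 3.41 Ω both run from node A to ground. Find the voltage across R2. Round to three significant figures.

V_out ≈ 3.20 mV

R2 ‖ R_L = (8.94 × 3.41)/(8.94 + 3.41) = 2.468 Ω.
Now apply the divider: V_out = 5.52 × 0.5797 = 3.200 mV.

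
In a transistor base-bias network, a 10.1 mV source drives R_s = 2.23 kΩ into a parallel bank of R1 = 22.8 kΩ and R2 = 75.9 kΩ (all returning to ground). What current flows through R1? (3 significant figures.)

I ≈ 0.393 µA

Equivalent of the parallel group: R_p = 17.53 kΩ.
V_A by voltage divider: V_A = 10.1 × 17.53/(2.23 + 17.53) = 8.960 mV.
I(R1) = V_A / R1 = 8.960/22.8 = 0.3930 µA.
(Check via current divider: I_total = 0.5111 µA; share G_k/ΣG = 0.7690 → same result.)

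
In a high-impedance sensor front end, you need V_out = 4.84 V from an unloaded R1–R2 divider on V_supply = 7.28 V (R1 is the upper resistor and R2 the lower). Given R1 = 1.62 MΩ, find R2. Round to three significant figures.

R2 ≈ 3.21 MΩ

Required fraction k = V_out/V_supply = 0.6648.
R2 = R1 · 0.6648/(1 − 0.6648) = 3.213 MΩ.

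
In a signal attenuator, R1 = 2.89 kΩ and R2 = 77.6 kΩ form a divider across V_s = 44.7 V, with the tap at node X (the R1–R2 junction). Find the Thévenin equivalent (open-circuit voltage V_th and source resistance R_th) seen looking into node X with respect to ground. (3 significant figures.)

With X open, the divider is unloaded: V_th = 44.7 × 77.6/80.49 = 43.10 V.
Zeroing V_s shorts the top of R1 to ground, so R_th = R1 ‖ R2 = 2.786 kΩ.

V_th ≈ 43.1 V, R_th ≈ 2.79 kΩ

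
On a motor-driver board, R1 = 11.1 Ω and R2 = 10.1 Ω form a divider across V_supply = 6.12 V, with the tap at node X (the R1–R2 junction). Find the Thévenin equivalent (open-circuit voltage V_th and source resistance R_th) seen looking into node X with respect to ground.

V_th ≈ 2.92 V, R_th ≈ 5.29 Ω

V_th is the unloaded tap voltage: V_supply · R2/(R1+R2) = 6.12 × 0.4764 = 2.916 V.
Zeroing V_supply shorts the top of R1 to ground, so R_th = R1 ‖ R2 = 5.288 Ω.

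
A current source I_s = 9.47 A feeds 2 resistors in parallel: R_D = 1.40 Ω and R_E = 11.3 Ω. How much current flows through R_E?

I ≈ 1.04 A

With just two branches, the current splits inversely with resistance.
I(R_E) = 9.47 × 1.40/(1.40 + 11.3) = 9.47 × 0.1102 = 1.044 A.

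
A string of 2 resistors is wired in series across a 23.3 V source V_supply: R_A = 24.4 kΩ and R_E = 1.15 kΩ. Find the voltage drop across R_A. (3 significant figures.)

Total series resistance ΣR = 24.4 + 1.15 = 25.55 kΩ.
By the voltage-divider rule, V = 23.3 × 24.40/25.55 = 22.25 V.

V ≈ 22.3 V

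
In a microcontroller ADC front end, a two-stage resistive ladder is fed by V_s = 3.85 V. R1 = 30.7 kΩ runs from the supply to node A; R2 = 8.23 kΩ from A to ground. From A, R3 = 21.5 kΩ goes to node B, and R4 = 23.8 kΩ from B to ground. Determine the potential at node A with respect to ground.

Node A sees R2 in parallel with the series input of stage 2, R3 + R4 = 45.30 kΩ.
Effective lower resistance at A: R2 ‖ 45.30 = 6.965 kΩ.
First divider: V_A = V_s · 6.965/(30.7 + 6.965) = 0.7119 V.

V_A ≈ 0.712 V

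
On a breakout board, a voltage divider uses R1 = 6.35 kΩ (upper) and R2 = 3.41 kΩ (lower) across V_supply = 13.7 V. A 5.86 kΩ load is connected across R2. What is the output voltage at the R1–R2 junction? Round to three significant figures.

V_out ≈ 3.47 V

First combine the lower leg with the load: R2 ‖ R_L = 2.156 kΩ.
Voltage divider with the loaded lower leg: V_out = 13.7 × 2.156/(6.35 + 2.156) = 13.7 × 0.2534 = 3.472 V.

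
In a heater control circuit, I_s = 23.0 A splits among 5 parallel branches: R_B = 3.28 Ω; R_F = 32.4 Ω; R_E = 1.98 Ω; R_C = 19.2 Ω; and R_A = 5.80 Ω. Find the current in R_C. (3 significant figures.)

I ≈ 1.12 A

ΣG = 1/3.28 + 1/32.4 + 1/1.98 + 1/19.2 + 1/5.80 = 1.065.
R_C takes the fraction G_k/ΣG = 0.05208/1.065 = 0.04889, so I = 23.0 × 0.04889 = 1.124 A.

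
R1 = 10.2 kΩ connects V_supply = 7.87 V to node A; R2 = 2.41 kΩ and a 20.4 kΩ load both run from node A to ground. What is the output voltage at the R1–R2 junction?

V_out ≈ 1.37 V

The load sits in parallel with R2, giving an effective lower resistance R2' = R2·R_L/(R2+R_L) = 2.155 kΩ.
Voltage divider with the loaded lower leg: V_out = 7.87 × 2.155/(10.2 + 2.155) = 7.87 × 0.1744 = 1.373 V.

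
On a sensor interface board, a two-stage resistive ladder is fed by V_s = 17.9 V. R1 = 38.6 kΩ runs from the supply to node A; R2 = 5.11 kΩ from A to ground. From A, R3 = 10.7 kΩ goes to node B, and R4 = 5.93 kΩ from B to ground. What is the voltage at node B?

V_B ≈ 0.587 V

Looking into the second stage from A: R3 + R4 = 16.63 kΩ appears in parallel with R2.
R2 ‖ (R3+R4) = 3.909 kΩ.
First divider: V_A = V_s · 3.909/(38.6 + 3.909) = 1.646 V.
V_B = V_A × 0.3566 = 0.5869 V.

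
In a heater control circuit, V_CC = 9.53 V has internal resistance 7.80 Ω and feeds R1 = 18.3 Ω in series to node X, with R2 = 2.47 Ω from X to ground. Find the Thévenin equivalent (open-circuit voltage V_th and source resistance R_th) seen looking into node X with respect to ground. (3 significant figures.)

V_th ≈ 0.824 V, R_th ≈ 2.26 Ω

R1' = 7.80 + 18.3 = 26.10 Ω (source resistance + R1).
Open-circuit (no load on X): V_th = V_CC · R2/(R1' + R2) = 9.53 × 2.47/(26.10 + 2.47) = 0.8239 V.
With V_CC suppressed (replaced by a short), R_th = R1' ‖ R2 = (26.10 × 2.47)/(26.10 + 2.47) = 2.256 Ω.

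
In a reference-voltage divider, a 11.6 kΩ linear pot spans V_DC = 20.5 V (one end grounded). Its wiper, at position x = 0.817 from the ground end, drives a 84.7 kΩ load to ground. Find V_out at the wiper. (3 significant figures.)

V_out ≈ 16.4 V

Lower segment x·R_p = 9.477 kΩ; upper segment (1−x)·R_p = 2.123 kΩ.
R_L loads the lower segment: effective lower R = 8.523 kΩ.
V_out = 20.5 × 8.523/(2.123 + 8.523) = 16.41 V.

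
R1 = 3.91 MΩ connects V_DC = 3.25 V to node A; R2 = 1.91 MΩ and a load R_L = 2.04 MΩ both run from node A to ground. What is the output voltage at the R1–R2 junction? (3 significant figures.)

V_out ≈ 0.655 V

R2 ‖ R_L = (1.91 × 2.04)/(1.91 + 2.04) = 0.9864 MΩ.
Then V_out = V_DC · R2'/(R1 + R2') = 3.25 × 0.9864/4.896 = 0.6547 V.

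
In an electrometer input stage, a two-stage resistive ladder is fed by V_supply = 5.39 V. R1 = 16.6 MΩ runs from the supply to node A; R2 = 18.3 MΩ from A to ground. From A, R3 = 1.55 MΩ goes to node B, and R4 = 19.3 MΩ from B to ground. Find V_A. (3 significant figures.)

Looking into the second stage from A: R3 + R4 = 20.85 MΩ appears in parallel with R2.
Effective lower resistance at A: R2 ‖ 20.85 = 9.746 MΩ.
First divider: V_A = V_supply · 9.746/(16.6 + 9.746) = 1.994 V.

V_A ≈ 1.99 V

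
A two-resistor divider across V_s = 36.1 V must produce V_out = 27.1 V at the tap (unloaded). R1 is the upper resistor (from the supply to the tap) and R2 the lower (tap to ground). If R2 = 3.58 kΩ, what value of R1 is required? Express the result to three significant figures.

R1 ≈ 1.19 kΩ

Required fraction k = V_out/V_s = 0.7507.
R1 = R2·(1/k − 1) = 3.58 × 0.3321 = 1.189 kΩ.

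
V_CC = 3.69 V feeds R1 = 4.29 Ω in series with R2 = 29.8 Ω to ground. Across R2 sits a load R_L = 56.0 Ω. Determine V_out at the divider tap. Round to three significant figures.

First combine the lower leg with the load: R2 ‖ R_L = 19.45 Ω.
Now apply the divider: V_out = 3.69 × 0.8193 = 3.023 V.

V_out ≈ 3.02 V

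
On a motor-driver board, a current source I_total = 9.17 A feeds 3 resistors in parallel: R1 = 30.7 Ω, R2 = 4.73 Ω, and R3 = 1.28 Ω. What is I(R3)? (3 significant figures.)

ΣG = 1/30.7 + 1/4.73 + 1/1.28 = 1.025.
R3 takes the fraction G_k/ΣG = 0.7812/1.025 = 0.7620, so I = 9.17 × 0.7620 = 6.988 A.

I ≈ 6.99 A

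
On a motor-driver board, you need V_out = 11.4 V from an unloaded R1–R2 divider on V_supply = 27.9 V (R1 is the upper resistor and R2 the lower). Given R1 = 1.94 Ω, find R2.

R2 ≈ 1.34 Ω

V_out/V_supply = R2/(R1+R2) = 0.4086.
So R2 = R1 · V_out/(V_supply − V_out) = 1.94 × 11.4/(27.9 − 11.4) = 1.94 × 0.6909 = 1.340 Ω.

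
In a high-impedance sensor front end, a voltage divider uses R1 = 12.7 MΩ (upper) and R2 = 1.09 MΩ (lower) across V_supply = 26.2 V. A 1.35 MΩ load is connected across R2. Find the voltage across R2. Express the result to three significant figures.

First combine the lower leg with the load: R2 ‖ R_L = 0.6031 MΩ.
Now apply the divider: V_out = 26.2 × 0.04533 = 1.188 V.

V_out ≈ 1.19 V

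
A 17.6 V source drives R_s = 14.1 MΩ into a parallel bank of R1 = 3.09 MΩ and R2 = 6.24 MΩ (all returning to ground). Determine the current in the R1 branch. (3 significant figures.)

Equivalent of the parallel group: R_p = 2.067 MΩ.
V_A by voltage divider: V_A = 17.6 × 2.067/(14.1 + 2.067) = 2.250 V.
Branch current I = V_A/R1 = 2.250/3.09 = 0.7281 µA.

I ≈ 0.728 µA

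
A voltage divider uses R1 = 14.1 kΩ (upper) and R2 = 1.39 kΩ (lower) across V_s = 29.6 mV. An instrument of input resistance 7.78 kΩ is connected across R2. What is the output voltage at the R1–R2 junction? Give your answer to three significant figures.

R2 ‖ R_L = (1.39 × 7.78)/(1.39 + 7.78) = 1.179 kΩ.
Voltage divider with the loaded lower leg: V_out = 29.6 × 1.179/(14.1 + 1.179) = 29.6 × 0.07718 = 2.285 mV.

V_out ≈ 2.28 mV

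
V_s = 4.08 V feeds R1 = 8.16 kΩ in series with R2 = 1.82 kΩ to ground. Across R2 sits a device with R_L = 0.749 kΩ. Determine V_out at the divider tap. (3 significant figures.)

V_out ≈ 0.249 V

First combine the lower leg with the load: R2 ‖ R_L = 0.5306 kΩ.
Now apply the divider: V_out = 4.08 × 0.06106 = 0.2491 V.
(Unloaded it would be 0.744 V; the load pulls it down.)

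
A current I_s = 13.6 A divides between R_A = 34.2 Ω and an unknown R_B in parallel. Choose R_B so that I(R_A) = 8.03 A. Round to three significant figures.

R_B ≈ 49.3 Ω

The fraction through R_A equals R_B/(R_A+R_B).
8.03/13.6 = R_B/(R_A + R_B) → R_B = R_A · (0.5904)/(1 − 0.5904) = 34.2 × 1.442 = 49.30 Ω.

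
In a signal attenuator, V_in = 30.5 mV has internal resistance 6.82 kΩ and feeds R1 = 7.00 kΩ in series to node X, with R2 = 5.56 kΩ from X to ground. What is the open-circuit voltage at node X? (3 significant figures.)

R1' = 6.82 + 7.00 = 13.82 kΩ (source resistance + R1).
With X open, the divider is unloaded: V_th = 30.5 × 5.56/19.38 = 8.750 mV.

V_th ≈ 8.75 mV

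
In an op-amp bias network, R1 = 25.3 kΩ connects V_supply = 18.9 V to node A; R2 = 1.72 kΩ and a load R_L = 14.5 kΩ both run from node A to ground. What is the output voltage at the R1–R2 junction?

V_out ≈ 1.08 V

The load sits in parallel with R2, giving an effective lower resistance R2' = R2·R_L/(R2+R_L) = 1.538 kΩ.
Now apply the divider: V_out = 18.9 × 0.05729 = 1.083 V.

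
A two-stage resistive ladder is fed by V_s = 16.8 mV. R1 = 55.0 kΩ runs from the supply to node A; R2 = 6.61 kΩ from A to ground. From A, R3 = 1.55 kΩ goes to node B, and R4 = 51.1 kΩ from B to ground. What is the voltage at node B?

V_B ≈ 1.57 mV

Looking into the second stage from A: R3 + R4 = 52.65 kΩ appears in parallel with R2.
Effective lower resistance at A: R2 ‖ 52.65 = 5.873 kΩ.
So V_A = 16.8 × 0.09648 = 1.621 mV.
V_B = V_A × 0.9706 = 1.573 mV.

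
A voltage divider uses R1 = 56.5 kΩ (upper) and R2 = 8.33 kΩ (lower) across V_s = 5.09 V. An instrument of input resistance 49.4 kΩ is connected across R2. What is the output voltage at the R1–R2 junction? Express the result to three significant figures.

The load sits in parallel with R2, giving an effective lower resistance R2' = R2·R_L/(R2+R_L) = 7.128 kΩ.
Now apply the divider: V_out = 5.09 × 0.1120 = 0.5702 V.

V_out ≈ 0.570 V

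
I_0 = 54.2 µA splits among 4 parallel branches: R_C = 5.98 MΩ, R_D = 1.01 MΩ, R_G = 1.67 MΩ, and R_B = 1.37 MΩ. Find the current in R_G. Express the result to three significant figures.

Total conductance ΣG = 1/5.98 + 1/1.01 + 1/1.67 + 1/1.37 = 2.486 (units of 1/MΩ).
R_G takes the fraction G_k/ΣG = 0.5988/2.486 = 0.2409, so I = 54.2 × 0.2409 = 13.05 µA.

I ≈ 13.1 µA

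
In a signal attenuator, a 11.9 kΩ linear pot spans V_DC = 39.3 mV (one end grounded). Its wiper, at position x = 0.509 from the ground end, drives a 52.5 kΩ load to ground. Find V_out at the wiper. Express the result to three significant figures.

Lower segment x·R_p = 6.057 kΩ; upper segment (1−x)·R_p = 5.843 kΩ.
R_L loads the lower segment: effective lower R = 5.431 kΩ.
V_out = 39.3 × 5.431/(5.843 + 5.431) = 18.93 mV.
(Unloaded: V_out = x·V_DC = 20.0 mV.)

V_out ≈ 18.9 mV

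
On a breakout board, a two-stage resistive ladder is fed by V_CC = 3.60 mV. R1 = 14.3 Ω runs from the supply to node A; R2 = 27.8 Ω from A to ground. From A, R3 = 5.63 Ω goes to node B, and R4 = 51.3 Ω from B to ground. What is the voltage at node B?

V_B ≈ 1.84 mV

Node A sees R2 in parallel with the series input of stage 2, R3 + R4 = 56.93 Ω.
Effective lower resistance at A: R2 ‖ 56.93 = 18.68 Ω.
V_A = 3.60 × 18.68/(14.3 + 18.68) = 2.039 mV.
Stage 2 is unloaded, so V_B = V_A · R4/(R3+R4) = 2.039 × 51.3/56.93 = 1.837 mV.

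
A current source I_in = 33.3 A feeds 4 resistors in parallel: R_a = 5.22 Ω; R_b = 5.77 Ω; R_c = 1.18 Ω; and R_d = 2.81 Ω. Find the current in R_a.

Conductances: ΣG = 1/5.22 + 1/5.77 + 1/1.18 + 1/2.81 = 1.568 (1/Ω).
Current divider: I(R_a) = I_in · G_k/ΣG = 33.3 × (0.1916/1.568) = 33.3 × 0.1222 = 4.068 A.

I ≈ 4.07 A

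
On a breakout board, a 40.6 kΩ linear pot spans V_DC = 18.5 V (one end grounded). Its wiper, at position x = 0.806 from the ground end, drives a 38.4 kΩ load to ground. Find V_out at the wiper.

V_out ≈ 12.8 V

The pot divides into 7.876 kΩ above the wiper and 32.72 kΩ below.
R_L loads the lower segment: effective lower R = 17.67 kΩ.
Loaded-divider output: V_out = 18.5 × 0.6917 = 12.80 V.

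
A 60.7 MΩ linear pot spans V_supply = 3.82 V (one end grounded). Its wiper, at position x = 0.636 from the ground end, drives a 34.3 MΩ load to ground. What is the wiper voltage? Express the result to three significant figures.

V_out ≈ 1.72 V

Lower segment x·R_p = 38.61 MΩ; upper segment (1−x)·R_p = 22.09 MΩ.
Lower segment in parallel with the load: 38.61 ‖ 34.3 = 18.16 MΩ.
Loaded-divider output: V_out = 3.82 × 0.4512 = 1.723 V.
(Unloaded: V_out = x·V_supply = 2.43 V.)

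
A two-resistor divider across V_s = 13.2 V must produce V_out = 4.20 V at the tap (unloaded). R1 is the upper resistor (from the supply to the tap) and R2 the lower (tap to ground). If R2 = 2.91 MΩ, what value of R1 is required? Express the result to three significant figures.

Required fraction k = V_out/V_s = 0.3182.
R1 = R2·(1/k − 1) = 2.91 × 2.143 = 6.236 MΩ.

R1 ≈ 6.24 MΩ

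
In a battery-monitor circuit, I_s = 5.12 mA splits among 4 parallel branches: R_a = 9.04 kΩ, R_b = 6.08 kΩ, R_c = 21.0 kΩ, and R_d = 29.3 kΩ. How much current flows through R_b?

ΣG = 1/9.04 + 1/6.08 + 1/21.0 + 1/29.3 = 0.3568.
R_b takes the fraction G_k/ΣG = 0.1645/0.3568 = 0.4609, so I = 5.12 × 0.4609 = 2.360 mA.

I ≈ 2.36 mA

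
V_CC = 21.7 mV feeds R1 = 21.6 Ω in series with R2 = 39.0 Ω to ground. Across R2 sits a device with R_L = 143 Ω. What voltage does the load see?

V_out ≈ 12.7 mV

R2 ‖ R_L = (39.0 × 143)/(39.0 + 143) = 30.64 Ω.
Then V_out = V_CC · R2'/(R1 + R2') = 21.7 × 30.64/52.24 = 12.73 mV.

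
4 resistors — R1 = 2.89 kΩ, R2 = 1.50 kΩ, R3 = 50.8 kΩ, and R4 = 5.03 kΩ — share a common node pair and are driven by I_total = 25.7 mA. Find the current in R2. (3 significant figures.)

I ≈ 13.9 mA

ΣG = 1/2.89 + 1/1.50 + 1/50.8 + 1/5.03 = 1.231.
Current divider: I(R2) = I_total · G_k/ΣG = 25.7 × (0.6667/1.231) = 25.7 × 0.5415 = 13.92 mA.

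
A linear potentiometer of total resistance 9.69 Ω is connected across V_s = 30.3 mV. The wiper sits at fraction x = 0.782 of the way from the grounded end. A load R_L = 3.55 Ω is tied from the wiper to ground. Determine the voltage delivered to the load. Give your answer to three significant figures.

V_out ≈ 16.2 mV

The pot divides into 2.112 Ω above the wiper and 7.578 Ω below.
(x·R_p) ‖ R_L = 2.417 Ω.
Then V_out = V_s · 2.417/(2.112 + 2.417) = 16.17 mV.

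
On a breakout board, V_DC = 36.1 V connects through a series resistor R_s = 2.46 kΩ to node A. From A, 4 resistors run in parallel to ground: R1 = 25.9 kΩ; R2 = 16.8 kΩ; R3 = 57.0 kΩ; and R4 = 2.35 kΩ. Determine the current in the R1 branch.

I ≈ 0.598 mA

Combine the parallel branches: R_p = (1/25.9 + 1/16.8 + 1/57.0 + 1/2.35)⁻¹ = 1.848 kΩ.
Node voltage V_A = V_DC · R_p/(R_s + R_p) = 36.1 × 0.4289 = 15.48 V.
I(R1) = V_A / R1 = 15.48/25.9 = 0.5979 mA.
(Equivalently: I_total = 8.380 mA, then current-divider fraction G_k/ΣG = 0.07134.)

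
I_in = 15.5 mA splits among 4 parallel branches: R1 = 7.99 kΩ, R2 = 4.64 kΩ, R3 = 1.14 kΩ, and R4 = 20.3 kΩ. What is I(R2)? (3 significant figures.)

ΣG = 1/7.99 + 1/4.64 + 1/1.14 + 1/20.3 = 1.267.
By the current-divider rule, I = I_in · G_k/ΣG = 15.5 × 0.1701 = 2.636 mA.

I ≈ 2.64 mA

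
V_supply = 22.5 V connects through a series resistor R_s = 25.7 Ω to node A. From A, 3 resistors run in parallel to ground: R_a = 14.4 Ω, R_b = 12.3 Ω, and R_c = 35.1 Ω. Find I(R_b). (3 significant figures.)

I ≈ 0.326 A

Equivalent of the parallel group: R_p = 5.579 Ω.
V_A by voltage divider: V_A = 22.5 × 5.579/(25.7 + 5.579) = 4.013 V.
Branch current I = V_A/R_b = 4.013/12.3 = 0.3263 A.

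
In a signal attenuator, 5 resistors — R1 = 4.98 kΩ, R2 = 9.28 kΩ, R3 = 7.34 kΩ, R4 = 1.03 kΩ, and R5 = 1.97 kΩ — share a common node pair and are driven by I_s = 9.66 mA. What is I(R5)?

ΣG = 1/4.98 + 1/9.28 + 1/7.34 + 1/1.03 + 1/1.97 = 1.923.
Current divider: I(R5) = I_s · G_k/ΣG = 9.66 × (0.5076/1.923) = 9.66 × 0.2639 = 2.550 mA.

I ≈ 2.55 mA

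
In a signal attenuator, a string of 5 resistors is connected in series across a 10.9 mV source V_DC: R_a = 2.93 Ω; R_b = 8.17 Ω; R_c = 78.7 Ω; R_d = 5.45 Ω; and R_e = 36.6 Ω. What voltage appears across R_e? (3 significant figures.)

Series total: ΣR = 2.93 + 8.17 + 78.7 + 5.45 + 36.6 = 131.8 Ω.
By the voltage-divider rule, V = 10.9 × 36.60/131.8 = 3.026 mV.

V ≈ 3.03 mV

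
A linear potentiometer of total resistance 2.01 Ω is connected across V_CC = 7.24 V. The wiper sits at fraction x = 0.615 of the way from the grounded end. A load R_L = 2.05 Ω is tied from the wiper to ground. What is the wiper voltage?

V_out ≈ 3.61 V

Lower segment x·R_p = 1.236 Ω; upper segment (1−x)·R_p = 0.7738 Ω.
R_L loads the lower segment: effective lower R = 0.7711 Ω.
Loaded-divider output: V_out = 7.24 × 0.4991 = 3.614 V.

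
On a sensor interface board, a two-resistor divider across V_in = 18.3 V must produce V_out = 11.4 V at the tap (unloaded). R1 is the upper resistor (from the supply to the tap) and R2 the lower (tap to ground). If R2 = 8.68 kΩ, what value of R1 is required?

R1 ≈ 5.25 kΩ

Required fraction k = V_out/V_in = 0.6230.
So R1 = R2 · (V_in/V_out − 1) = 8.68 × (18.3/11.4 − 1) = 8.68 × 0.6053 = 5.254 kΩ.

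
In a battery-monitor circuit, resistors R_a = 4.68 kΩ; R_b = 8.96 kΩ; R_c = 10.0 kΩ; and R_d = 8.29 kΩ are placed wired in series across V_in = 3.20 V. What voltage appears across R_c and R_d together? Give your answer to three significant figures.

ΣR = 4.68 + 8.96 + 10.0 + 8.29 = 31.93 kΩ.
R_{R_c..R_d} = 10.0 + 8.29 = 18.29 kΩ.
By the voltage-divider rule, V = 3.20 × 18.29/31.93 = 1.833 V.

V ≈ 1.83 V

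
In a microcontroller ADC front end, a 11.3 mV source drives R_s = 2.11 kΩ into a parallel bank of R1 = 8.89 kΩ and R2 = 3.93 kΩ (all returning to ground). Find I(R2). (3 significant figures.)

Parallel bank: R_p = 1/(1/8.89 + 1/3.93) = 2.725 kΩ.
V_A = 11.3 × 2.725/4.835 = 6.369 mV.
I(R2) = V_A / R2 = 6.369/3.93 = 1.621 µA.
(Check via current divider: I_total = 2.337 µA; share G_k/ΣG = 0.6934 → same result.)

I ≈ 1.62 µA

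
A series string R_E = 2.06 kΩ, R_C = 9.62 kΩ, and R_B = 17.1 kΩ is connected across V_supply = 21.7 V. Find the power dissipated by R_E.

P ≈ 1.17 mW

Series current I = V_supply/ΣR = 21.7/28.78 = 0.7540 mA.
V(R_E) = I·R = 1.553 V; P = V·I = 1.553 × 0.7540 = 1.171 mW.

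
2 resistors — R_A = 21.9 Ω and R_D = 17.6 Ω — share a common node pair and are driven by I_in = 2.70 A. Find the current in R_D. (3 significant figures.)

For two parallel branches, I_k = I_in · (other R)/(sum of R).
So I = 2.70 × 21.9/39.50 = 1.497 A.

I ≈ 1.50 A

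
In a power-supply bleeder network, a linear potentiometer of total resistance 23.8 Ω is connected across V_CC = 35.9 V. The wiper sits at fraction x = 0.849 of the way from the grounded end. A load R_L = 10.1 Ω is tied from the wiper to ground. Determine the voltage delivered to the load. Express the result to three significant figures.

V_out ≈ 23.4 V

The pot divides into 3.594 Ω above the wiper and 20.21 Ω below.
Lower segment in parallel with the load: 20.21 ‖ 10.1 = 6.734 Ω.
V_out = 35.9 × 6.734/(3.594 + 6.734) = 23.41 V.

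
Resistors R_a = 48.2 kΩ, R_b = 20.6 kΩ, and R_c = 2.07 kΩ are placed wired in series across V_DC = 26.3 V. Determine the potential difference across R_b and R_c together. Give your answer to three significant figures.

V ≈ 8.41 V

Series total: ΣR = 48.2 + 20.6 + 2.07 = 70.87 kΩ.
R_{R_b..R_c} = 20.6 + 2.07 = 22.67 kΩ.
By the voltage-divider rule, V = 26.3 × 22.67/70.87 = 8.413 V.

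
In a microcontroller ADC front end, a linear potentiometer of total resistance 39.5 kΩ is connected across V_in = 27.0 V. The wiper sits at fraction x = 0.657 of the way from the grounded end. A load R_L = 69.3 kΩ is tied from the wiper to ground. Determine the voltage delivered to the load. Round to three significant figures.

Lower segment x·R_p = 25.95 kΩ; upper segment (1−x)·R_p = 13.55 kΩ.
(x·R_p) ‖ R_L = 18.88 kΩ.
V_out = 27.0 × 18.88/(13.55 + 18.88) = 15.72 V.

V_out ≈ 15.7 V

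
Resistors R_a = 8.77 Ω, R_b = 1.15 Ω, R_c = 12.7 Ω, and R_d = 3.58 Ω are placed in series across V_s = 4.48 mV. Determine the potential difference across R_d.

ΣR = 8.77 + 1.15 + 12.7 + 3.58 = 26.20 Ω.
Voltage divider: V = V_s · (3.580 / 26.20) = 4.48 × 0.1366 = 0.6122 mV.

V ≈ 0.612 mV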